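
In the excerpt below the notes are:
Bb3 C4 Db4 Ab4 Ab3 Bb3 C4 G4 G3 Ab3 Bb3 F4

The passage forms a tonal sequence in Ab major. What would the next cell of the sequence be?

F3 G3 Ab3 Eb4

Taking 4-note groups, the heads are Bb3, Ab3, G3: the pattern moves down a 2nd.
From F3 the diatonic shape gives F3 G3 Ab3 Eb4.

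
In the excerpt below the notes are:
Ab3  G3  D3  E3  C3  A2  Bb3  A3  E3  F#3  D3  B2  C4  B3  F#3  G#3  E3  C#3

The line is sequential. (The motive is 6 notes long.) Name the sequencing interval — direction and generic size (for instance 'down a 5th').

up a 2nd

Unit = 6 notes; the statements start on Ab3, Bb3, C4, moving up a 2nd each time.
Ab3 to Bb3 is up a 2nd.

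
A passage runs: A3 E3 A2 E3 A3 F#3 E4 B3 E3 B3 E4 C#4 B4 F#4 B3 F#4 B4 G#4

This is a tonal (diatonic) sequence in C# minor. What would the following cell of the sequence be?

F#5 C#5 F#4 C#5 F#5 D#5

With a 6-note motive the entries are A3, E4, B4, each up a 5th from the previous.
Statement 4 starts on F#5 and keeps the same diatonic contour: F#5 C#5 F#4 C#5 F#5 D#5.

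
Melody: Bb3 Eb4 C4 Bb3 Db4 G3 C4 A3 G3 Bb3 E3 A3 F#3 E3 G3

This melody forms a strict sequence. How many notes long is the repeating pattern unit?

There are 15 notes; a 5-note unit gives 3 cells:
Bb3 Eb4 C4 Bb3 Db4 | G3 C4 A3 G3 Bb3 | E3 A3 F#3 E3 G3
Every group is a transposition down a 3rd of the one before; no shorter unit works.

5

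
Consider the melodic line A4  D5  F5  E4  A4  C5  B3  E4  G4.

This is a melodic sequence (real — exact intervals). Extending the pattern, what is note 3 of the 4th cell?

D4

The unit is 3 notes. Position-3 pitches of the 3 shown cells: F5, C5, G4.
Each moves down a 4th; the next is D4.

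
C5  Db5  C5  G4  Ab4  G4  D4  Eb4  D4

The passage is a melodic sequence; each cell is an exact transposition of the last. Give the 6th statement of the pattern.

The 3-note cells begin on C5, G4, D4 — each down a 4th from the last.
Carrying on: A3 → E3 → B2.
So cell 6 is B2 C3 B2.

B2 C3 B2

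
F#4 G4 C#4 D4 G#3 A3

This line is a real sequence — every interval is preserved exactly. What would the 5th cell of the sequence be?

Unit = 2 notes; the statements start on F#4, C#4, G#3, moving down a 4th each time.
Extending down a 4th: D#3 → A#2.
So cell 5 is A#2 B2.

A#2 B2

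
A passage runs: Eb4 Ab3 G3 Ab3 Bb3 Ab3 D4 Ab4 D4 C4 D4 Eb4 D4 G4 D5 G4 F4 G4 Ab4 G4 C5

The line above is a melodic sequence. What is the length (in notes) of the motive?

7

21 notes total. Splitting into 3 groups of 7:
Eb4 Ab3 G3 Ab3 Bb3 Ab3 D4 | Ab4 D4 C4 D4 Eb4 D4 G4 | D5 G4 F4 G4 Ab4 G4 C5
Each cell is the previous one up a 4th — so the unit is 7 notes.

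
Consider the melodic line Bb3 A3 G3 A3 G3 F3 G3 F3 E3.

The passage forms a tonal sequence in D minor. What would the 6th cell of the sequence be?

The 3-note cells begin on Bb3, A3, G3 — each down a 2nd from the last.
Extending down a 2nd: F3 → E3 → D3.
Statement 6 starts on D3 and keeps the same diatonic contour: D3 C3 Bb2.

D3 C3 Bb2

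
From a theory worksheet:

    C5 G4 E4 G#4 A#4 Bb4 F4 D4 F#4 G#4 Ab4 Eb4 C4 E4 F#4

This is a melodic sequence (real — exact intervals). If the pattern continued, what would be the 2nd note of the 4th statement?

With 5-note cells, note 2 of each statement runs G4, F4, Eb4.
One more down a 2nd gives Db4.

Db4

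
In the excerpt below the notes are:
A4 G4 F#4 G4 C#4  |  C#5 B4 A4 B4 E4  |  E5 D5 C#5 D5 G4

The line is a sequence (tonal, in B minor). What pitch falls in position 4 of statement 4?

The unit is 5 notes. Position-4 pitches of the 3 shown cells: G4, B4, D5.
Each moves up a 3rd; the next is F#5.

F#5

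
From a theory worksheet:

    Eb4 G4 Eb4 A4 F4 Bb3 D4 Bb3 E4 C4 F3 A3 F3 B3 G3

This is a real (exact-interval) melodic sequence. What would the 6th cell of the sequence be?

D2 F#2 D2 G#2 E2

With a 5-note motive the entries are Eb4, Bb3, F3, each down a 4th from the previous.
Extending down a 4th: C3 → G2 → D2.
Statement 6 starts on D2 and keeps the same exact contour: D2 F#2 D2 G#2 E2.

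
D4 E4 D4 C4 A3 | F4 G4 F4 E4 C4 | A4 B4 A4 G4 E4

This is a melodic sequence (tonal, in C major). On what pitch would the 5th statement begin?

E5

Unit = 5 notes; the statements start on D4, F4, A4, moving up a 3rd each time.
Continuing: C5 → E5. Statement 5 starts on E5.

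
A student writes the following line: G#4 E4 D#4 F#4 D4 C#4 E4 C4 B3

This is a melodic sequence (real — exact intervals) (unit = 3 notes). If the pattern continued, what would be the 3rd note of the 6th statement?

F3

Grouping in 3s, the 3rd note of each cell is D#4, C#4, B3.
Extending down a 2nd: A3 → G3 → F3.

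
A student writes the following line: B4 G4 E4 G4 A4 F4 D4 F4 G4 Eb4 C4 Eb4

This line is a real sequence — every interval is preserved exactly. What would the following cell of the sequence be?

With a 4-note motive the entries are B4, A4, G4, each down a 2nd from the previous.
From F4 the exact shape gives F4 Db4 Bb3 Db4.

F4 Db4 Bb3 Db4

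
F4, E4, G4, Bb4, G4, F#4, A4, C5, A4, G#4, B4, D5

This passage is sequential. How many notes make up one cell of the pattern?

Try groups of 4 (3 cells in 12 notes):
F4 E4 G4 Bb4 | G4 F#4 A4 C5 | A4 G#4 B4 D5
Each cell is the previous one up a 2nd — so the unit is 4 notes.

4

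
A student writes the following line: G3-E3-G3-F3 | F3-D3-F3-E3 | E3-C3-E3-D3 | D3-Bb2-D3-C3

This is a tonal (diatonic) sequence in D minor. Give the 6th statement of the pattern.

Bb2 G2 Bb2 A2

Unit = 4 notes; the statements start on G3, F3, E3, D3, moving down a 2nd each time.
Extending down a 2nd: C3 → Bb2.
So cell 6 is Bb2 G2 Bb2 A2.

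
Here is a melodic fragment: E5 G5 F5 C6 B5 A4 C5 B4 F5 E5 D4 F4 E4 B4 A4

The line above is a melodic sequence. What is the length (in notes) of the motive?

There are 15 notes; a 5-note unit gives 3 cells:
E5 G5 F5 C6 B5 | A4 C5 B4 F5 E5 | D4 F4 E4 B4 A4
That's a consistent down a 5th shift per cell, and no other grouping gives one.

5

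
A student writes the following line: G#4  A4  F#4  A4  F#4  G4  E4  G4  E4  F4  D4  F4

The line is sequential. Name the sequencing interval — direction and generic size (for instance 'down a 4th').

Unit = 4 notes; the statements start on G#4, F#4, E4, moving down a 2nd each time.
From G#4 to F#4: down a 2nd.

down a 2nd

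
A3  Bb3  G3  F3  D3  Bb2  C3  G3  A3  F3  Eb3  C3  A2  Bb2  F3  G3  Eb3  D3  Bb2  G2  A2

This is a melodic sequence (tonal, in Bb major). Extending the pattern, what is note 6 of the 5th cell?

Grouping in 7s, the 6th note of each cell is Bb2, A2, G2.
Each moves down a 2nd. Continuing: F2 → Eb2.

Eb2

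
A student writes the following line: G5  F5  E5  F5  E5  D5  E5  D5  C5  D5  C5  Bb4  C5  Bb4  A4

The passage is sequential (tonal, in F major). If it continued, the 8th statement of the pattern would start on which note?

With a 3-note motive the entries are G5, F5, E5, D5, C5, each down a 2nd from the previous.
Extending the heads down a 2nd: Bb4 → A4 → G4.

G4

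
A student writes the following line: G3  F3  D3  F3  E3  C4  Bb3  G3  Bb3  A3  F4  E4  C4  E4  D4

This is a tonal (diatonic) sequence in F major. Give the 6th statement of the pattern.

With a 5-note motive the entries are G3, C4, F4, each up a 4th from the previous.
Carrying on: Bb4 → E5 → A5.
From A5 the diatonic shape gives A5 G5 E5 G5 F5.

A5 G5 E5 G5 F5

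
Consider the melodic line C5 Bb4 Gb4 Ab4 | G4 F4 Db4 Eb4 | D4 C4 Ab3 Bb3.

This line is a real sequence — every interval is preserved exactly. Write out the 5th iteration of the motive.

E3 D3 Bb2 C3

Unit = 4 notes; the statements start on C5, G4, D4, moving down a 4th each time.
Continuing the starts: A3 → E3.
So cell 5 is E3 D3 Bb2 C3.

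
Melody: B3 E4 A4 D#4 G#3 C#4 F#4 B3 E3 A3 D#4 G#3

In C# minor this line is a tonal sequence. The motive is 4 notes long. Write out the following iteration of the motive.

With a 4-note motive the entries are B3, G#3, E3, each down a 3rd from the previous.
Statement 4 starts on C#3 and keeps the same diatonic contour: C#3 F#3 B3 E3.

C#3 F#3 B3 E3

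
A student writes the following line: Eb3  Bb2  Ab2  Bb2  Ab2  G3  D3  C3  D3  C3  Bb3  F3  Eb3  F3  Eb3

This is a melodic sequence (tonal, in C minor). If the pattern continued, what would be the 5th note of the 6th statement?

Grouping in 5s, the 5th note of each cell is Ab2, C3, Eb3.
Carrying that up a 3rd forward: G3 → Bb3 → D4.

D4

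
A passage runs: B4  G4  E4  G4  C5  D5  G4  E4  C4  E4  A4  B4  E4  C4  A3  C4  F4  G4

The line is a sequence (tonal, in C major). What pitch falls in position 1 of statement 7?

The unit is 6 notes. Position-1 pitches of the 3 shown cells: B4, G4, E4.
Each moves down a 3rd. Continuing: C4 → A3 → F3 → D3.

D3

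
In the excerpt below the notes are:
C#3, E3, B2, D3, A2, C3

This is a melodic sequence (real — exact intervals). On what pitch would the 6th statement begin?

Eb2

Unit = 2 notes; the statements start on C#3, B2, A2, moving down a 2nd each time.
Extending the heads down a 2nd: G2 → F2 → Eb2.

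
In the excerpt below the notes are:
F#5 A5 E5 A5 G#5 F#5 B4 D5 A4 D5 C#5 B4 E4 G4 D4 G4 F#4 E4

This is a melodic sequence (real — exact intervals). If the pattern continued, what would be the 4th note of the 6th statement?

Bb2

With 6-note cells, note 4 of each statement runs A5, D5, G4.
Extending down a 5th: C4 → F3 → Bb2.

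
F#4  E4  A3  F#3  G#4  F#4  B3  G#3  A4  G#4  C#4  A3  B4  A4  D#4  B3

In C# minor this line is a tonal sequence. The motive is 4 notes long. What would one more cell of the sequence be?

The 4-note cells begin on F#4, G#4, A4, B4 — each up a 2nd from the last.
From C#5 the diatonic shape gives C#5 B4 E4 C#4.

C#5 B4 E4 C#4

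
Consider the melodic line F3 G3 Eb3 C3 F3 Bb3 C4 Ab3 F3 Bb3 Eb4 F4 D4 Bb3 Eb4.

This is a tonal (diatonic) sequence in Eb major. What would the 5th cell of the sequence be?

D5 Eb5 C5 Ab4 D5

Unit = 5 notes; the statements start on F3, Bb3, Eb4, moving up a 4th each time.
Extending up a 4th: Ab4 → D5.
Statement 5 starts on D5 and keeps the same diatonic contour: D5 Eb5 C5 Ab4 D5.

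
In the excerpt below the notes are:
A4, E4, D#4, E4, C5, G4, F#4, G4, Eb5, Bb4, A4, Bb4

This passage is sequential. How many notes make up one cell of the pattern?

4

There are 12 notes; a 4-note unit gives 3 cells:
A4 E4 D#4 E4 | C5 G4 F#4 G4 | Eb5 Bb4 A4 Bb4
Each cell is the previous one up a 3rd — so the unit is 4 notes.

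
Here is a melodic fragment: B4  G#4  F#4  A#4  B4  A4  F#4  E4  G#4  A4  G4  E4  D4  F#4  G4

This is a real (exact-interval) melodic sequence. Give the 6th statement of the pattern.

Db4 Bb3 Ab3 C4 Db4

Unit = 5 notes; the statements start on B4, A4, G4, moving down a 2nd each time.
Carrying on: F4 → Eb4 → Db4.
From Db4 the exact shape gives Db4 Bb3 Ab3 C4 Db4.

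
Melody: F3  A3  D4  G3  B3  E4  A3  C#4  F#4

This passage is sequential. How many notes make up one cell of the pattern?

3

Try groups of 3 (3 cells in 9 notes):
F3 A3 D4 | G3 B3 E4 | A3 C#4 F#4
Each cell is the previous one up a 2nd — so the unit is 3 notes.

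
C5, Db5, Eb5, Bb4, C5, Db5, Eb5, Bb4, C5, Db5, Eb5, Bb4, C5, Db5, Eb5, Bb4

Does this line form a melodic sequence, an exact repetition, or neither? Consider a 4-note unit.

Each 4-note cell is identical (C5 Db5 Eb5 Bb4), restated at the same pitch.

repetition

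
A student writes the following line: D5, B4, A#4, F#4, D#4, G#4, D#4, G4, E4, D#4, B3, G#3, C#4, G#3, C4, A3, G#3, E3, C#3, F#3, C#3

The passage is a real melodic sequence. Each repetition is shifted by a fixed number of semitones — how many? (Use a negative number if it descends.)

The 7-note cells begin on D5, G4, C4 — each down a 5th from the last.
Counting half-steps from D5 to G4: -7.

-7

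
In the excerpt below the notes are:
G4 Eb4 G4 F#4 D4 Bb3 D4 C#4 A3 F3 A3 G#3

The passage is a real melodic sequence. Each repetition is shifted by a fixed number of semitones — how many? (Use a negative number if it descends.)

With a 4-note motive the entries are G4, D4, A3, each down a 4th from the previous.
Counting half-steps from G4 to D4: -5.

-5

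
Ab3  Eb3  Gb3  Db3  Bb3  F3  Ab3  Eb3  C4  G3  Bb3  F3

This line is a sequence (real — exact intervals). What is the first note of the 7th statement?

Taking 4-note groups, the heads are Ab3, Bb3, C4: the pattern moves up a 2nd.
Extending the heads up a 2nd: D4 → E4 → F#4 → G#4.

G#4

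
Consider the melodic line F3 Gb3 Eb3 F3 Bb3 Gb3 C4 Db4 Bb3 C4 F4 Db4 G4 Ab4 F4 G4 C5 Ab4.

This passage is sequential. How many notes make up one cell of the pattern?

6

Try groups of 6 (3 cells in 18 notes):
F3 Gb3 Eb3 F3 Bb3 Gb3 | C4 Db4 Bb3 C4 F4 Db4 | G4 Ab4 F4 G4 C5 Ab4
Each cell is the previous one up a 5th — so the unit is 6 notes.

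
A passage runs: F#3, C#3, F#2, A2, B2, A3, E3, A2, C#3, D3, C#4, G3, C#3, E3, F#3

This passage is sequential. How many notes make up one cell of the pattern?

5

Try groups of 5 (3 cells in 15 notes):
F#3 C#3 F#2 A2 B2 | A3 E3 A2 C#3 D3 | C#4 G3 C#3 E3 F#3
That's a consistent up a 3rd shift per cell, and no other grouping gives one.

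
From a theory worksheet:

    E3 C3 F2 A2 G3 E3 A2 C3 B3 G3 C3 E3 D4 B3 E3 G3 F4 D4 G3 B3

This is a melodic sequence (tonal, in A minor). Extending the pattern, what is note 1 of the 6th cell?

Grouping in 4s, the 1st note of each cell is E3, G3, B3, D4, F4.
One more up a 3rd gives A4.

A4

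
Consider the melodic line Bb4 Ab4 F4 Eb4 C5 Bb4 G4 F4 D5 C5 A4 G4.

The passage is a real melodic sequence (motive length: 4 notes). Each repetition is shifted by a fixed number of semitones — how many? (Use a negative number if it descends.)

Taking 4-note groups, the heads are Bb4, C5, D5: the pattern moves up a 2nd.
Bb4→C5 is 72 − 70 = 2 semitones.

2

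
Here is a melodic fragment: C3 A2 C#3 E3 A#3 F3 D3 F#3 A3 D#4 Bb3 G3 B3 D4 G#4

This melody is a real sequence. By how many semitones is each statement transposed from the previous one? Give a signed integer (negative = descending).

Unit = 5 notes; the statements start on C3, F3, Bb3, moving up a 4th each time.
Counting half-steps from C3 to F3: 5.

5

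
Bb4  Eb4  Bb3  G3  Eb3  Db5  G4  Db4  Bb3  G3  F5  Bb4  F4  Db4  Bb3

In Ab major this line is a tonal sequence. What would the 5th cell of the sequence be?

Unit = 5 notes; the statements start on Bb4, Db5, F5, moving up a 3rd each time.
Carrying on: Ab5 → C6.
So cell 5 is C6 F5 C5 Ab4 F4.

C6 F5 C5 Ab4 F4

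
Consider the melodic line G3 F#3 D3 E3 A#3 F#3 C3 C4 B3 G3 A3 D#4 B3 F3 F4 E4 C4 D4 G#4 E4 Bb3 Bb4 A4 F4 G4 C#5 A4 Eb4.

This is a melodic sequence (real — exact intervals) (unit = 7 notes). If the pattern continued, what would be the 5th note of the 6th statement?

With 7-note cells, note 5 of each statement runs A#3, D#4, G#4, C#5.
Carrying that up a 4th forward: F#5 → B5.

B5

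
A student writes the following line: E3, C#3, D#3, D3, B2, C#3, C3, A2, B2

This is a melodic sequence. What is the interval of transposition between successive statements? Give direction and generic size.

The 3-note cells begin on E3, D3, C3 — each down a 2nd from the last.
E3 to D3 is down a 2nd.

down a 2nd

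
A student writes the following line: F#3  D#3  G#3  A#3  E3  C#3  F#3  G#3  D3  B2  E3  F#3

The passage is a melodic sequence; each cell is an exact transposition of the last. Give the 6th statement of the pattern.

Ab2 F2 Bb2 C3

The 4-note cells begin on F#3, E3, D3 — each down a 2nd from the last.
Carrying on: C3 → Bb2 → Ab2.
So cell 6 is Ab2 F2 Bb2 C3.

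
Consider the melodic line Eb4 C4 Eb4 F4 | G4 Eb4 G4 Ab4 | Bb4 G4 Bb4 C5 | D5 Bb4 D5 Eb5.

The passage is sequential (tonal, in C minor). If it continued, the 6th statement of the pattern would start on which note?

The 4-note cells begin on Eb4, G4, Bb4, D5 — each up a 3rd from the last.
Extending the heads up a 3rd: F5 → Ab5.

Ab5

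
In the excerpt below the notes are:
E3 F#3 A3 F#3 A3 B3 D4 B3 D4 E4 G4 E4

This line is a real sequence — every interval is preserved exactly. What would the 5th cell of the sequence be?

The 4-note cells begin on E3, A3, D4 — each up a 4th from the last.
Continuing the starts: G4 → C5.
Statement 5 starts on C5 and keeps the same exact contour: C5 D5 F5 D5.

C5 D5 F5 D5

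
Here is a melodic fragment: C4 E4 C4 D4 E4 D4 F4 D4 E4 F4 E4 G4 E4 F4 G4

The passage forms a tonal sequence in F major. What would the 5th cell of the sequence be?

G4 Bb4 G4 A4 Bb4

With a 5-note motive the entries are C4, D4, E4, each up a 2nd from the previous.
Continuing the starts: F4 → G4.
So cell 5 is G4 Bb4 G4 A4 Bb4.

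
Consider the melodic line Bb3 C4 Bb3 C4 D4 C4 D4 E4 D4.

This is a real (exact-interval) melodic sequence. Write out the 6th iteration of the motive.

The 3-note cells begin on Bb3, C4, D4 — each up a 2nd from the last.
Carrying on: E4 → F#4 → G#4.
From G#4 the exact shape gives G#4 A#4 G#4.

G#4 A#4 G#4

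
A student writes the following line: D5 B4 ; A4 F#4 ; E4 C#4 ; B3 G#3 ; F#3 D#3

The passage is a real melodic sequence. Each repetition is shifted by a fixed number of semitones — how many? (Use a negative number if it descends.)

-5

Unit = 2 notes; the statements start on D5, A4, E4, B3, F#3, moving down a 4th each time.
Counting half-steps from D5 to A4: -5.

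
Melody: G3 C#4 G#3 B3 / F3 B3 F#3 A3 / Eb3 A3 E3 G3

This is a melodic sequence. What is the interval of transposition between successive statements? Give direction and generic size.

Taking 4-note groups, the heads are G3, F3, Eb3: the pattern moves down a 2nd.
From G3 to F3: down a 2nd.

down a 2nd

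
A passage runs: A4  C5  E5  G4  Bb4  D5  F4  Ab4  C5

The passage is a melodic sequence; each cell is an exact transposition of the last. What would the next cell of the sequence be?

Unit = 3 notes; the statements start on A4, G4, F4, moving down a 2nd each time.
So cell 4 is Eb4 Gb4 Bb4.

Eb4 Gb4 Bb4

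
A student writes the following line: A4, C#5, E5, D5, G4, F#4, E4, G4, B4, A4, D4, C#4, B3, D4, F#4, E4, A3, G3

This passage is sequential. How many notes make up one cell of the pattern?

18 notes total. Splitting into 3 groups of 6:
A4 C#5 E5 D5 G4 F#4 | E4 G4 B4 A4 D4 C#4 | B3 D4 F#4 E4 A3 G3
Each cell is the previous one down a 4th — so the unit is 6 notes.

6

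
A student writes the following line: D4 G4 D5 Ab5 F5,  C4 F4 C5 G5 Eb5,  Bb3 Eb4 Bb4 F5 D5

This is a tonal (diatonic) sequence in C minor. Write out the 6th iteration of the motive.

The 5-note cells begin on D4, C4, Bb3 — each down a 2nd from the last.
Continuing the starts: Ab3 → G3 → F3.
Statement 6 starts on F3 and keeps the same diatonic contour: F3 Bb3 F4 C5 Ab4.

F3 Bb3 F4 C5 Ab4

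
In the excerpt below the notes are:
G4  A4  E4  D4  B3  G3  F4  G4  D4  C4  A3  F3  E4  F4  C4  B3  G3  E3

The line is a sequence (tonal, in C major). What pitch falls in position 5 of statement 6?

With 6-note cells, note 5 of each statement runs B3, A3, G3.
Extending down a 2nd: F3 → E3 → D3.

D3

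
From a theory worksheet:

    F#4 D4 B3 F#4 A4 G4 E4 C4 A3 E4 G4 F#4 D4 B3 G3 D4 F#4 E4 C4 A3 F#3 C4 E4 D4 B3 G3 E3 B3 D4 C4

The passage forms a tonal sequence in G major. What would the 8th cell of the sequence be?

F#3 D3 B2 F#3 A3 G3

Unit = 6 notes; the statements start on F#4, E4, D4, C4, B3, moving down a 2nd each time.
Continuing the starts: A3 → G3 → F#3.
From F#3 the diatonic shape gives F#3 D3 B2 F#3 A3 G3.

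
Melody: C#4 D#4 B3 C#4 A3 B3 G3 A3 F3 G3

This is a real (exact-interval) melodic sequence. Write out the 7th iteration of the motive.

Db3 Eb3

Taking 2-note groups, the heads are C#4, B3, A3, G3, F3: the pattern moves down a 2nd.
Extending down a 2nd: Eb3 → Db3.
So cell 7 is Db3 Eb3.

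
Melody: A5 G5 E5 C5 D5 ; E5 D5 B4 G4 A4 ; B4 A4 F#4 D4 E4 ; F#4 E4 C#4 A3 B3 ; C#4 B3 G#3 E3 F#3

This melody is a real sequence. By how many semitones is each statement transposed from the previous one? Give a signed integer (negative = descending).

Taking 5-note groups, the heads are A5, E5, B4, F#4, C#4: the pattern moves down a 4th.
A5→E5 is 76 − 81 = -5 semitones.

-5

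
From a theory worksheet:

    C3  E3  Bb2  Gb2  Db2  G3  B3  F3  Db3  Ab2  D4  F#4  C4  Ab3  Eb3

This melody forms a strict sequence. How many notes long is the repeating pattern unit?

5

Try groups of 5 (3 cells in 15 notes):
C3 E3 Bb2 Gb2 Db2 | G3 B3 F3 Db3 Ab2 | D4 F#4 C4 Ab3 Eb3
That's a consistent up a 5th shift per cell, and no other grouping gives one.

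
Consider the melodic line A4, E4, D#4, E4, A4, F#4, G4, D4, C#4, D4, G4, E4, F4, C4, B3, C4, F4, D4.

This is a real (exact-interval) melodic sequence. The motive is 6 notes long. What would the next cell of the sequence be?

Unit = 6 notes; the statements start on A4, G4, F4, moving down a 2nd each time.
From Eb4 the exact shape gives Eb4 Bb3 A3 Bb3 Eb4 C4.

Eb4 Bb3 A3 Bb3 Eb4 C4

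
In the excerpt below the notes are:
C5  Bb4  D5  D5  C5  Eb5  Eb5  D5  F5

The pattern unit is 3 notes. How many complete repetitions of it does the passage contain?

3

9 notes in groups of 3 gives 9/3 = 3 statements.
Starts: C5, D5, Eb5 — each up a 2nd.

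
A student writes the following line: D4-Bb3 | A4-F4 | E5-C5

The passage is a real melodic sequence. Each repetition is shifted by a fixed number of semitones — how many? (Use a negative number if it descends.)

7

Taking 2-note groups, the heads are D4, A4, E5: the pattern moves up a 5th.
Counting half-steps from D4 to A4: 7.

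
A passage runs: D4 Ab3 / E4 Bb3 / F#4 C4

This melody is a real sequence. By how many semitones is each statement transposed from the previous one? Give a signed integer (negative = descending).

2

With a 2-note motive the entries are D4, E4, F#4, each up a 2nd from the previous.
D4→E4 is 64 − 62 = 2 semitones.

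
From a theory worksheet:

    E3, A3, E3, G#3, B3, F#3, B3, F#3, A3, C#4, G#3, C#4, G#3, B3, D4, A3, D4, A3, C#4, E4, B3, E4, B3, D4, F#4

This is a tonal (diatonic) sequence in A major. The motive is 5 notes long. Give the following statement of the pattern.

C#4 F#4 C#4 E4 G#4

Unit = 5 notes; the statements start on E3, F#3, G#3, A3, B3, moving up a 2nd each time.
Statement 6 starts on C#4 and keeps the same diatonic contour: C#4 F#4 C#4 E4 G#4.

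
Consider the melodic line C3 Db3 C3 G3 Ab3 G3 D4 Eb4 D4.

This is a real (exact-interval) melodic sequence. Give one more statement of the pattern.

A4 Bb4 A4

The 3-note cells begin on C3, G3, D4 — each up a 5th from the last.
From A4 the exact shape gives A4 Bb4 A4.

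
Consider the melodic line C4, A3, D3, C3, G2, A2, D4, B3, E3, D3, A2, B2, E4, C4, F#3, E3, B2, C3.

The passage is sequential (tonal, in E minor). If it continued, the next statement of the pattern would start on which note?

F#4

The 6-note cells begin on C4, D4, E4 — each up a 2nd from the last.
The next head, up a 2nd from E4, is F#4.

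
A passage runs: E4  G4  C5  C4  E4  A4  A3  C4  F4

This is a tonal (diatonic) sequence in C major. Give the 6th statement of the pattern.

B2 D3 G3

With a 3-note motive the entries are E4, C4, A3, each down a 3rd from the previous.
Extending down a 3rd: F3 → D3 → B2.
So cell 6 is B2 D3 G3.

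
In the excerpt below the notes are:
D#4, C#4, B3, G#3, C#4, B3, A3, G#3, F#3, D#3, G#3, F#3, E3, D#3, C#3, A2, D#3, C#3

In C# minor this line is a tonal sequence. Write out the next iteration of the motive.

Unit = 6 notes; the statements start on D#4, A3, E3, moving down a 4th each time.
So cell 4 is B2 A2 G#2 E2 A2 G#2.

B2 A2 G#2 E2 A2 G#2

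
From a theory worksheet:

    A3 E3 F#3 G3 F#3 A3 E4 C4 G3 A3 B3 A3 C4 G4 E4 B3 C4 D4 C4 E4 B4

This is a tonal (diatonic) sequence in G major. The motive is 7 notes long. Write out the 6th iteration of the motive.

The 7-note cells begin on A3, C4, E4 — each up a 3rd from the last.
Extending up a 3rd: G4 → B4 → D5.
Statement 6 starts on D5 and keeps the same diatonic contour: D5 A4 B4 C5 B4 D5 A5.

D5 A4 B4 C5 B4 D5 A5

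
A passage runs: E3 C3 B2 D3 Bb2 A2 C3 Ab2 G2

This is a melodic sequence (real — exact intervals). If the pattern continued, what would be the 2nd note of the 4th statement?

Grouping in 3s, the 2nd note of each cell is C3, Bb2, Ab2.
One more down a 2nd gives Gb2.

Gb2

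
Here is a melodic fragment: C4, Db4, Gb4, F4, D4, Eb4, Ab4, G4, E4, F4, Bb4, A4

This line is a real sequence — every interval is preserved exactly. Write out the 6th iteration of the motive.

Taking 4-note groups, the heads are C4, D4, E4: the pattern moves up a 2nd.
Continuing the starts: F#4 → G#4 → A#4.
So cell 6 is A#4 B4 E5 D#5.

A#4 B4 E5 D#5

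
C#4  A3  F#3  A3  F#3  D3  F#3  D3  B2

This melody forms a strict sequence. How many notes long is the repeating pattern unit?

3

9 notes total. Splitting into 3 groups of 3:
C#4 A3 F#3 | A3 F#3 D3 | F#3 D3 B2
Each cell is the previous one down a 3rd — so the unit is 3 notes.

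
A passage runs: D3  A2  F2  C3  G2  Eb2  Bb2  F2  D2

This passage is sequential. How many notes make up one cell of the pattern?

3

9 notes total. Splitting into 3 groups of 3:
D3 A2 F2 | C3 G2 Eb2 | Bb2 F2 D2
Each cell is the previous one down a 2nd — so the unit is 3 notes.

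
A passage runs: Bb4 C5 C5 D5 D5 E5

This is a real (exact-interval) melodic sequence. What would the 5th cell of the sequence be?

Taking 2-note groups, the heads are Bb4, C5, D5: the pattern moves up a 2nd.
Continuing the starts: E5 → F#5.
So cell 5 is F#5 G#5.

F#5 G#5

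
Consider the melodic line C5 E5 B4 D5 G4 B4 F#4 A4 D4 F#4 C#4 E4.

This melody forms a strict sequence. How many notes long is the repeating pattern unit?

12 notes total. Splitting into 3 groups of 4:
C5 E5 B4 D5 | G4 B4 F#4 A4 | D4 F#4 C#4 E4
Every group is a transposition down a 4th of the one before; no shorter unit works.

4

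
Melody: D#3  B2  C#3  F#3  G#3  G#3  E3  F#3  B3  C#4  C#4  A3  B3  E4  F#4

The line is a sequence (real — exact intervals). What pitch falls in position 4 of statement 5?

Grouping in 5s, the 4th note of each cell is F#3, B3, E4.
Carrying that up a 4th forward: A4 → D5.

D5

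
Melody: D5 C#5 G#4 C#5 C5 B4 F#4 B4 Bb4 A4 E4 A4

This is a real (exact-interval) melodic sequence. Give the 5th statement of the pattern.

With a 4-note motive the entries are D5, C5, Bb4, each down a 2nd from the previous.
Carrying on: Ab4 → Gb4.
So cell 5 is Gb4 F4 C4 F4.

Gb4 F4 C4 F4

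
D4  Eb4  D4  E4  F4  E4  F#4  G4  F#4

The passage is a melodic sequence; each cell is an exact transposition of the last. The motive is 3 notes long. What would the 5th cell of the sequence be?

A#4 B4 A#4

Taking 3-note groups, the heads are D4, E4, F#4: the pattern moves up a 2nd.
Carrying on: G#4 → A#4.
From A#4 the exact shape gives A#4 B4 A#4.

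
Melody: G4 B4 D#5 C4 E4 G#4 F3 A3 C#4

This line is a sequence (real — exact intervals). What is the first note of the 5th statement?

Eb2

With a 3-note motive the entries are G4, C4, F3, each down a 5th from the previous.
Extending the heads down a 5th: Bb2 → Eb2.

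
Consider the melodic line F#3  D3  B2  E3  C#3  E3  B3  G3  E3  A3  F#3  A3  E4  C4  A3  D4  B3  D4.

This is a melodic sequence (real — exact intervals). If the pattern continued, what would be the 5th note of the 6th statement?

The unit is 6 notes. Position-5 pitches of the 3 shown cells: C#3, F#3, B3.
Extending up a 4th: E4 → A4 → D5.

D5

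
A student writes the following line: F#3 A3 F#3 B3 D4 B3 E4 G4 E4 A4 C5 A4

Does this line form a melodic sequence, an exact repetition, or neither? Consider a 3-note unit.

sequence

Each 3-note cell is the previous one transposed up a 4th.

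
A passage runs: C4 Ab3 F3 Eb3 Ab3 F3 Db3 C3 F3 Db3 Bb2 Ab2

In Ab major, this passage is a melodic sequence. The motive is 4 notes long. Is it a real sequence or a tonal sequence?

tonal

Every note is diatonic to Ab major.
Cell 1 has -4 semitones from note 1 to 2, but cell 2 has -3 — the interval quality changes while the contour stays the same, which is the hallmark of a tonal sequence.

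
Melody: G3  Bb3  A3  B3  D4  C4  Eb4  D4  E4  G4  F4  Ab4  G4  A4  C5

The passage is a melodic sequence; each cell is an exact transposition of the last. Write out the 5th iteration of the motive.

Unit = 5 notes; the statements start on G3, C4, F4, moving up a 4th each time.
Continuing the starts: Bb4 → Eb5.
From Eb5 the exact shape gives Eb5 Gb5 F5 G5 Bb5.

Eb5 Gb5 F5 G5 Bb5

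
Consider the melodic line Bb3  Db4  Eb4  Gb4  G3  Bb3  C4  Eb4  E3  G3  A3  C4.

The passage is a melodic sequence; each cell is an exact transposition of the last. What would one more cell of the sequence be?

Unit = 4 notes; the statements start on Bb3, G3, E3, moving down a 3rd each time.
So cell 4 is C#3 E3 F#3 A3.

C#3 E3 F#3 A3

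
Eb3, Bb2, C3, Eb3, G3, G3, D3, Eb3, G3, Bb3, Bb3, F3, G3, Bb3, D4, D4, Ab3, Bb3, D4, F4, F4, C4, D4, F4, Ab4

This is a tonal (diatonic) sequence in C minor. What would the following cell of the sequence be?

Unit = 5 notes; the statements start on Eb3, G3, Bb3, D4, F4, moving up a 3rd each time.
Statement 6 starts on Ab4 and keeps the same diatonic contour: Ab4 Eb4 F4 Ab4 C5.

Ab4 Eb4 F4 Ab4 C5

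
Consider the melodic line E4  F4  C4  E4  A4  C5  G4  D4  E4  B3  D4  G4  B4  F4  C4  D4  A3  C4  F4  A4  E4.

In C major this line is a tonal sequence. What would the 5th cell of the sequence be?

Taking 7-note groups, the heads are E4, D4, C4: the pattern moves down a 2nd.
Continuing the starts: B3 → A3.
Statement 5 starts on A3 and keeps the same diatonic contour: A3 B3 F3 A3 D4 F4 C4.

A3 B3 F3 A3 D4 F4 C4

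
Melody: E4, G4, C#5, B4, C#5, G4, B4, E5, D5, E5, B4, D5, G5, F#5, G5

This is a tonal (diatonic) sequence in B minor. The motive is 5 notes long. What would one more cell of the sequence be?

With a 5-note motive the entries are E4, G4, B4, each up a 3rd from the previous.
So cell 4 is D5 F#5 B5 A5 B5.

D5 F#5 B5 A5 B5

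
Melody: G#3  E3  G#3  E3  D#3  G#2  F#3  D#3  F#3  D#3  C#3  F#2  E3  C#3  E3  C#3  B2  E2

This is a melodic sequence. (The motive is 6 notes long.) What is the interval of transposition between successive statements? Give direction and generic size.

down a 2nd

Unit = 6 notes; the statements start on G#3, F#3, E3, moving down a 2nd each time.
From G#3 to F#3: down a 2nd.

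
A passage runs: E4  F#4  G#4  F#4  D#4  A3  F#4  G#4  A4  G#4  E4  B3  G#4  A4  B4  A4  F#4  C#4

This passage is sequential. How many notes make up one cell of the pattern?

18 notes total. Splitting into 3 groups of 6:
E4 F#4 G#4 F#4 D#4 A3 | F#4 G#4 A4 G#4 E4 B3 | G#4 A4 B4 A4 F#4 C#4
Every group is a transposition up a 2nd of the one before; no shorter unit works.

6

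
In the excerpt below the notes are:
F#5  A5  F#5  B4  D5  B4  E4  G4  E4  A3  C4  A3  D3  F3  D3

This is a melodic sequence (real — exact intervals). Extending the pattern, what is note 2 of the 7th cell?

Eb2

The unit is 3 notes. Position-2 pitches of the 5 shown cells: A5, D5, G4, C4, F3.
Extending down a 5th: Bb2 → Eb2.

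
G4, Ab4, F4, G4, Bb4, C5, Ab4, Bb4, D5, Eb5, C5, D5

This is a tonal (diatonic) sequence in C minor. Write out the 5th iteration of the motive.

Ab5 Bb5 G5 Ab5

The 4-note cells begin on G4, Bb4, D5 — each up a 3rd from the last.
Extending up a 3rd: F5 → Ab5.
From Ab5 the diatonic shape gives Ab5 Bb5 G5 Ab5.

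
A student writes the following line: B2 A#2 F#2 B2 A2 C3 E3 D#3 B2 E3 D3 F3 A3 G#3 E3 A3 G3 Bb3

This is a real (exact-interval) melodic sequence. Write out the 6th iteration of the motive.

C5 B4 G4 C5 Bb4 Db5

Unit = 6 notes; the statements start on B2, E3, A3, moving up a 4th each time.
Extending up a 4th: D4 → G4 → C5.
From C5 the exact shape gives C5 B4 G4 C5 Bb4 Db5.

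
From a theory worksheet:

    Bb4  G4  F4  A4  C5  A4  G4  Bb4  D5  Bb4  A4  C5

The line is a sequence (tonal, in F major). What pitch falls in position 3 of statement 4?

With 4-note cells, note 3 of each statement runs F4, G4, A4.
One more up a 2nd gives Bb4.

Bb4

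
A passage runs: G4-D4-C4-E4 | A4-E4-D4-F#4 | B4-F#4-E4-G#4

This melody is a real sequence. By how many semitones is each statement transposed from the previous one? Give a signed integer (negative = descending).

2

The 4-note cells begin on G4, A4, B4 — each up a 2nd from the last.
G4 to A4 spans +2 semitones.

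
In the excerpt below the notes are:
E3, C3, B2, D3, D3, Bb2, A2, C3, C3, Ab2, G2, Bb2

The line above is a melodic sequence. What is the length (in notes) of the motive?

4

There are 12 notes; a 4-note unit gives 3 cells:
E3 C3 B2 D3 | D3 Bb2 A2 C3 | C3 Ab2 G2 Bb2
Every group is a transposition down a 2nd of the one before; no shorter unit works.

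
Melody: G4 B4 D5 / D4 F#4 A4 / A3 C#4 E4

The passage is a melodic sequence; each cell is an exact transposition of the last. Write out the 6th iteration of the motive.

F#2 A#2 C#3

Taking 3-note groups, the heads are G4, D4, A3: the pattern moves down a 4th.
Continuing the starts: E3 → B2 → F#2.
Statement 6 starts on F#2 and keeps the same exact contour: F#2 A#2 C#3.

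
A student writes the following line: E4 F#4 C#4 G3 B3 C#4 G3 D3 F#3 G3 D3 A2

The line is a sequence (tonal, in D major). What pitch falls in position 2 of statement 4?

The unit is 4 notes. Position-2 pitches of the 3 shown cells: F#4, C#4, G3.
From G3, down a 4th gives D3.

D3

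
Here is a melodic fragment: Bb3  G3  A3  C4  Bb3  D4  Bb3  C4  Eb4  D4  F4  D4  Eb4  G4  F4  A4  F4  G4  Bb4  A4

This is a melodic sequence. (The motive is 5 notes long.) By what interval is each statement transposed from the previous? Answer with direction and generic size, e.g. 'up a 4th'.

With a 5-note motive the entries are Bb3, D4, F4, A4, each up a 3rd from the previous.
From Bb3 to D4: up a 3rd.

up a 3rd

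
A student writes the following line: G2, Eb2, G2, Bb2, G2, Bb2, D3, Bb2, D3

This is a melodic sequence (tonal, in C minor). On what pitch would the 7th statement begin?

Eb4

Unit = 3 notes; the statements start on G2, Bb2, D3, moving up a 3rd each time.
Continuing: F3 → Ab3 → C4 → Eb4. Statement 7 starts on Eb4.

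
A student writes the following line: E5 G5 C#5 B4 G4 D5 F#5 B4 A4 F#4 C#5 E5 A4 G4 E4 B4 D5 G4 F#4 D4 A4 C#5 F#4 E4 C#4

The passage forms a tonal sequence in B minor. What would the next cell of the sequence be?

G4 B4 E4 D4 B3

The 5-note cells begin on E5, D5, C#5, B4, A4 — each down a 2nd from the last.
So cell 6 is G4 B4 E4 D4 B3.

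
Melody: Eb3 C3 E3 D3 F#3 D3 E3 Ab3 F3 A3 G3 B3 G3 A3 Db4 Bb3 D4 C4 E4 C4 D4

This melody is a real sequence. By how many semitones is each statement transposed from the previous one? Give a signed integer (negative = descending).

With a 7-note motive the entries are Eb3, Ab3, Db4, each up a 4th from the previous.
Counting half-steps from Eb3 to Ab3: 5.

5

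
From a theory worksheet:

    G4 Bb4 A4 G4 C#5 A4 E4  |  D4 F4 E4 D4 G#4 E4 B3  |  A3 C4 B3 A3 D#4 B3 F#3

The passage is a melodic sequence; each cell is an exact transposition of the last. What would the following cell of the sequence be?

Unit = 7 notes; the statements start on G4, D4, A3, moving down a 4th each time.
From E3 the exact shape gives E3 G3 F#3 E3 A#3 F#3 C#3.

E3 G3 F#3 E3 A#3 F#3 C#3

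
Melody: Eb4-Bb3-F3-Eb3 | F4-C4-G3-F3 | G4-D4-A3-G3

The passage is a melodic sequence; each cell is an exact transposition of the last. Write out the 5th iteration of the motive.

B4 F#4 C#4 B3

With a 4-note motive the entries are Eb4, F4, G4, each up a 2nd from the previous.
Extending up a 2nd: A4 → B4.
From B4 the exact shape gives B4 F#4 C#4 B3.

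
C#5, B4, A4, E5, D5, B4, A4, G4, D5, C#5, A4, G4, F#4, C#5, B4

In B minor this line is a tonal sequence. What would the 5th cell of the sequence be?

F#4 E4 D4 A4 G4

With a 5-note motive the entries are C#5, B4, A4, each down a 2nd from the previous.
Extending down a 2nd: G4 → F#4.
So cell 5 is F#4 E4 D4 A4 G4.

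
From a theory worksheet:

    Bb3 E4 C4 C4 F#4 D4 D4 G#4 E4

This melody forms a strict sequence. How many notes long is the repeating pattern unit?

3

9 notes total. Splitting into 3 groups of 3:
Bb3 E4 C4 | C4 F#4 D4 | D4 G#4 E4
Each cell is the previous one up a 2nd — so the unit is 3 notes.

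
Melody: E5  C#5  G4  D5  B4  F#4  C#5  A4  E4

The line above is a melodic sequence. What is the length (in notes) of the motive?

There are 9 notes; a 3-note unit gives 3 cells:
E5 C#5 G4 | D5 B4 F#4 | C#5 A4 E4
Every group is a transposition down a 2nd of the one before; no shorter unit works.

3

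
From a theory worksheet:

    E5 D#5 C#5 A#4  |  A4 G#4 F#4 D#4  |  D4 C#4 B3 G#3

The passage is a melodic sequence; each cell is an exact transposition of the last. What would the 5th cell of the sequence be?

Taking 4-note groups, the heads are E5, A4, D4: the pattern moves down a 5th.
Continuing the starts: G3 → C3.
Statement 5 starts on C3 and keeps the same exact contour: C3 B2 A2 F#2.

C3 B2 A2 F#2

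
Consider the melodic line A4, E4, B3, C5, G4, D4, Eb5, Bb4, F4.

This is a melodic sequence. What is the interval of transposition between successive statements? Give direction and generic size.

up a 3rd

The 3-note cells begin on A4, C5, Eb5 — each up a 3rd from the last.
From A4 to C5: up a 3rd.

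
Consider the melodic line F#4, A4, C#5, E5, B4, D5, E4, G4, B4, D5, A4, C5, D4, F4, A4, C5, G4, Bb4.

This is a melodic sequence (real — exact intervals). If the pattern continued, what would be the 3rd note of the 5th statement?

The unit is 6 notes. Position-3 pitches of the 3 shown cells: C#5, B4, A4.
Each moves down a 2nd. Continuing: G4 → F4.

F4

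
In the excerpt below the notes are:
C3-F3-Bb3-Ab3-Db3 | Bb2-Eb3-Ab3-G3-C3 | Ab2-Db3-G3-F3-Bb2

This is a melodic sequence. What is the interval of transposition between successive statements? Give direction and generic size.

The 5-note cells begin on C3, Bb2, Ab2 — each down a 2nd from the last.
C3 to Bb2 is down a 2nd.

down a 2nd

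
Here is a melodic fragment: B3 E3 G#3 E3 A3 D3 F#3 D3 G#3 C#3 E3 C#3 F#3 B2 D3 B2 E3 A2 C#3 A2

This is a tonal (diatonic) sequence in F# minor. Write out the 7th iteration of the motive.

With a 4-note motive the entries are B3, A3, G#3, F#3, E3, each down a 2nd from the previous.
Carrying on: D3 → C#3.
Statement 7 starts on C#3 and keeps the same diatonic contour: C#3 F#2 A2 F#2.

C#3 F#2 A2 F#2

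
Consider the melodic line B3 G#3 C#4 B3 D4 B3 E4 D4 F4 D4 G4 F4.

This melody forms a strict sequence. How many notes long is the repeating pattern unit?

4

Try groups of 4 (3 cells in 12 notes):
B3 G#3 C#4 B3 | D4 B3 E4 D4 | F4 D4 G4 F4
Every group is a transposition up a 3rd of the one before; no shorter unit works.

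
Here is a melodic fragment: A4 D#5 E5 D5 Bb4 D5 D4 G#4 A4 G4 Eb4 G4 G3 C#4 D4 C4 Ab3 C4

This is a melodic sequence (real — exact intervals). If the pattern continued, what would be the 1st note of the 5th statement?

F2

The unit is 6 notes. Position-1 pitches of the 3 shown cells: A4, D4, G3.
Extending down a 5th: C3 → F2.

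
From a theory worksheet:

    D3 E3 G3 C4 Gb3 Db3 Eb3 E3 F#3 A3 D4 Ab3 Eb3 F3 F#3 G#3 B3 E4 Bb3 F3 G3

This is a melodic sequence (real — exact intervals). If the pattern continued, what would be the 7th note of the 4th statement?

With 7-note cells, note 7 of each statement runs Eb3, F3, G3.
One more up a 2nd gives A3.

A3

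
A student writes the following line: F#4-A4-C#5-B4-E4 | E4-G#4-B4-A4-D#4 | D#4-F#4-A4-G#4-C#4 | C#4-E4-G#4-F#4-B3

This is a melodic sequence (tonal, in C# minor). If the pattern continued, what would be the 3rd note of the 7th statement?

D#4

Grouping in 5s, the 3rd note of each cell is C#5, B4, A4, G#4.
Carrying that down a 2nd forward: F#4 → E4 → D#4.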